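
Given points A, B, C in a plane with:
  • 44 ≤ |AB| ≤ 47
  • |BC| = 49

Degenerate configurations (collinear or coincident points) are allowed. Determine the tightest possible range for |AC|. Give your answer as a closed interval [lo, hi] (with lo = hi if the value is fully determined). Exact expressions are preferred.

|AB| ∈ [44, 47]
|BC| ∈ {49}
|AC| ∈ [2, 96]

|AC| ∈ [2, 96]  (≈ [2.0000, 96.0000])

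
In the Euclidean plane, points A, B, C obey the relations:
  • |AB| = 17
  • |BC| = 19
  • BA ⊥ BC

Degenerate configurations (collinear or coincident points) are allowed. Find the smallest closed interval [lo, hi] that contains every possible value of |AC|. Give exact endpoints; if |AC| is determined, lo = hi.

|AC| = 5·√(26)  (≈ 25.4951)

|AB| ∈ {17}
|BC| ∈ {19}
|AC| ∈ {5·√(26)}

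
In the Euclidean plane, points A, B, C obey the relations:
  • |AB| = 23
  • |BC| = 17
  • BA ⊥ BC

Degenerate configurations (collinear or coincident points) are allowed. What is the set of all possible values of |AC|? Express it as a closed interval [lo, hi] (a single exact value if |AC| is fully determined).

|AB| ∈ {23}
|BC| ∈ {17}
|AC| ∈ {√(818)}

|AC| = √(818)  (≈ 28.6007)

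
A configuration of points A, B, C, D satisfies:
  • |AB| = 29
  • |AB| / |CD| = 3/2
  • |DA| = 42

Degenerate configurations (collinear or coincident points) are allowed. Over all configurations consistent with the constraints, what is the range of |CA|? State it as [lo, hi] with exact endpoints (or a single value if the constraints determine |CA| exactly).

|AB| ∈ {29}
|AD| ∈ {42}
|CD| ∈ {58/3}
|BD| ∈ [13, 71]
|AC| ∈ [68/3, 184/3]
|BC| ∈ [0, 271/3]

|CA| ∈ [68/3, 184/3]  (≈ [22.6667, 61.3333])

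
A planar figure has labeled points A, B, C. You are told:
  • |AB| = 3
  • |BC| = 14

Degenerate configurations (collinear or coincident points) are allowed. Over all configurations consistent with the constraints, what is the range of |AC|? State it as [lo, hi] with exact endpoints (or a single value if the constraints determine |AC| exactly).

|AB| ∈ {3}
|BC| ∈ {14}
|AC| ∈ [11, 17]

|AC| ∈ [11, 17]  (≈ [11.0000, 17.0000])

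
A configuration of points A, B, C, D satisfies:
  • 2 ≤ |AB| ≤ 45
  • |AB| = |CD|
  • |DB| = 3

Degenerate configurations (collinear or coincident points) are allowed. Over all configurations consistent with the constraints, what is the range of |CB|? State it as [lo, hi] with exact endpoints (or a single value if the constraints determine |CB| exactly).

|AB| ∈ [2, 45]
|BD| ∈ {3}
|CD| ∈ [2, 45]
|AD| ∈ [0, 48]
|BC| ∈ [0, 48]
|AC| ∈ [0, 93]

|CB| ∈ [0, 48]  (≈ [0.0000, 48.0000])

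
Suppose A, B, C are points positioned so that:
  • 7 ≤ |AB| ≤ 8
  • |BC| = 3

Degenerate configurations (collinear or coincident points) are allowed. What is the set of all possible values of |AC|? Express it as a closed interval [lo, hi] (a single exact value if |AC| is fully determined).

|AC| ∈ [4, 11]  (≈ [4.0000, 11.0000])

|AB| ∈ [7, 8]
|BC| ∈ {3}
|AC| ∈ [4, 11]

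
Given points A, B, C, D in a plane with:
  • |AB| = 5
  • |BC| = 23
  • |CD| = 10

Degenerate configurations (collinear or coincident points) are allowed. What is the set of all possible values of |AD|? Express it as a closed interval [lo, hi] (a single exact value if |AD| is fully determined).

|AB| ∈ {5}
|BC| ∈ {23}
|CD| ∈ {10}
|AC| ∈ [18, 28]
|BD| ∈ [13, 33]
|AD| ∈ [8, 38]

|AD| ∈ [8, 38]  (≈ [8.0000, 38.0000])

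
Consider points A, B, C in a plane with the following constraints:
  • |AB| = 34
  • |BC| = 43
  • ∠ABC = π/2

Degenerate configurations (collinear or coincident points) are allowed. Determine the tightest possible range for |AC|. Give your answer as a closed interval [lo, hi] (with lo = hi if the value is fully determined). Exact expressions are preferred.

|AC| = √(3005)  (≈ 54.8179)

|AB| ∈ {34}
|BC| ∈ {43}
|AC| ∈ {√(3005)}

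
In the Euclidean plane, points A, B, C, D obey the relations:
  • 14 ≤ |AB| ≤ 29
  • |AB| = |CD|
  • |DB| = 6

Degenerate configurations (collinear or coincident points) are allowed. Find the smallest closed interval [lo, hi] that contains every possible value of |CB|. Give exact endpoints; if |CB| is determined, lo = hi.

|CB| ∈ [8, 35]  (≈ [8.0000, 35.0000])

|AB| ∈ [14, 29]
|BD| ∈ {6}
|CD| ∈ [14, 29]
|AD| ∈ [8, 35]
|BC| ∈ [8, 35]
|AC| ∈ [0, 64]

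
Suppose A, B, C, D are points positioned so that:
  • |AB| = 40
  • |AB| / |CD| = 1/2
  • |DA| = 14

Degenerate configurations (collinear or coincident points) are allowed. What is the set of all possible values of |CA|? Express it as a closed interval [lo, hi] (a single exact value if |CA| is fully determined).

|AB| ∈ {40}
|AD| ∈ {14}
|CD| ∈ {80}
|BD| ∈ [26, 54]
|AC| ∈ [66, 94]
|BC| ∈ [26, 134]

|CA| ∈ [66, 94]  (≈ [66.0000, 94.0000])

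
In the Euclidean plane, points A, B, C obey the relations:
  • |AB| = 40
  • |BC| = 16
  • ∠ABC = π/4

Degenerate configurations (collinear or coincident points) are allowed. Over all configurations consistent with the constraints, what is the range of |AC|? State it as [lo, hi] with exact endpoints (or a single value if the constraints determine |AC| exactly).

|AB| ∈ {40}
|BC| ∈ {16}
|AC| ∈ {8·√(29 - 10·√(2))}

|AC| = 8·√(29 - 10·√(2))  (≈ 30.8367)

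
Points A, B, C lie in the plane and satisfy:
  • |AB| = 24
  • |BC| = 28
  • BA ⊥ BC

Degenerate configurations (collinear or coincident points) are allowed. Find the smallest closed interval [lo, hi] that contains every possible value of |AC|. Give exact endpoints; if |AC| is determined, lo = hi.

|AC| = 4·√(85)  (≈ 36.8782)

|AB| ∈ {24}
|BC| ∈ {28}
|AC| ∈ {4·√(85)}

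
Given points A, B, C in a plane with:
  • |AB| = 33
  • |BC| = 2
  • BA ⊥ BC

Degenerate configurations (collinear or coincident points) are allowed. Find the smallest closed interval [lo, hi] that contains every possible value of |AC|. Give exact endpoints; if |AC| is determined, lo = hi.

|AC| = √(1093)  (≈ 33.0606)

|AB| ∈ {33}
|BC| ∈ {2}
|AC| ∈ {√(1093)}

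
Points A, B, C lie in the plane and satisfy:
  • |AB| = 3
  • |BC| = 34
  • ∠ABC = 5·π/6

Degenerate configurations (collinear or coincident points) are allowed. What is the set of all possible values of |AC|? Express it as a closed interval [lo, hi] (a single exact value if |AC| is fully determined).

|AC| = √(102·√(3) + 1165)  (≈ 36.6288)

|AB| ∈ {3}
|BC| ∈ {34}
|AC| ∈ {√(102·√(3) + 1165)}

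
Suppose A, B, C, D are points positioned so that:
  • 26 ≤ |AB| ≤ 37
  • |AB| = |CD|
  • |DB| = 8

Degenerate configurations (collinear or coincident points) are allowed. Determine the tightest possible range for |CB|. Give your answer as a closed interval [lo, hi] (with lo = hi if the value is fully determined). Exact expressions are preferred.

|CB| ∈ [18, 45]  (≈ [18.0000, 45.0000])

|AB| ∈ [26, 37]
|BD| ∈ {8}
|CD| ∈ [26, 37]
|AD| ∈ [18, 45]
|BC| ∈ [18, 45]
|AC| ∈ [0, 82]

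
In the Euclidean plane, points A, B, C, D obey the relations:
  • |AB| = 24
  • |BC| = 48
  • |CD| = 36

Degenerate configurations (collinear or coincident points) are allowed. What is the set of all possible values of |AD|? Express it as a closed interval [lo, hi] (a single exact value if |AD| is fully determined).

|AB| ∈ {24}
|BC| ∈ {48}
|CD| ∈ {36}
|AC| ∈ [24, 72]
|BD| ∈ [12, 84]
|AD| ∈ [0, 108]

|AD| ∈ [0, 108]  (≈ [0.0000, 108.0000])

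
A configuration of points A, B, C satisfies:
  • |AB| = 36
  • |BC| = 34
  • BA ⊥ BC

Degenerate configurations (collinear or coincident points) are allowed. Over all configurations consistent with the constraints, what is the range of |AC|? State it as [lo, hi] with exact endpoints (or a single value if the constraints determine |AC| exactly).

|AB| ∈ {36}
|BC| ∈ {34}
|AC| ∈ {2·√(613)}

|AC| = 2·√(613)  (≈ 49.5177)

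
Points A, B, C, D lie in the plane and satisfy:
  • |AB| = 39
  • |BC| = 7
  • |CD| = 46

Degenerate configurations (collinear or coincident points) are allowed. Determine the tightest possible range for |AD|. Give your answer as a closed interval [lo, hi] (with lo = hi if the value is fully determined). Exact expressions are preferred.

|AB| ∈ {39}
|BC| ∈ {7}
|CD| ∈ {46}
|AC| ∈ [32, 46]
|BD| ∈ [39, 53]
|AD| ∈ [0, 92]

|AD| ∈ [0, 92]  (≈ [0.0000, 92.0000])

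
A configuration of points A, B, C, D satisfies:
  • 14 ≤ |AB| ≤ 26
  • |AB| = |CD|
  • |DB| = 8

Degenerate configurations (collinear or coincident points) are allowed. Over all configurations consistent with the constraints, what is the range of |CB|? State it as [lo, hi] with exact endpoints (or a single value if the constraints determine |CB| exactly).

|AB| ∈ [14, 26]
|BD| ∈ {8}
|CD| ∈ [14, 26]
|AD| ∈ [6, 34]
|BC| ∈ [6, 34]
|AC| ∈ [0, 60]

|CB| ∈ [6, 34]  (≈ [6.0000, 34.0000])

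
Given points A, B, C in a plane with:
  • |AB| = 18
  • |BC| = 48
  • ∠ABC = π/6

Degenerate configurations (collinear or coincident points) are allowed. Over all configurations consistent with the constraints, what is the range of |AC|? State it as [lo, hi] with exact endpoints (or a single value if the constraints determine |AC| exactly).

|AB| ∈ {18}
|BC| ∈ {48}
|AC| ∈ {6·√(73 - 24·√(3))}

|AC| = 6·√(73 - 24·√(3))  (≈ 33.6379)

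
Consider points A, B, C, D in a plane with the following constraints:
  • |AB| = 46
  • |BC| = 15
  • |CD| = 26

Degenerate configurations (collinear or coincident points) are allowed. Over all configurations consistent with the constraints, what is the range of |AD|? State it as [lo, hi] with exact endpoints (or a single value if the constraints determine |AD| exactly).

|AB| ∈ {46}
|BC| ∈ {15}
|CD| ∈ {26}
|AC| ∈ [31, 61]
|BD| ∈ [11, 41]
|AD| ∈ [5, 87]

|AD| ∈ [5, 87]  (≈ [5.0000, 87.0000])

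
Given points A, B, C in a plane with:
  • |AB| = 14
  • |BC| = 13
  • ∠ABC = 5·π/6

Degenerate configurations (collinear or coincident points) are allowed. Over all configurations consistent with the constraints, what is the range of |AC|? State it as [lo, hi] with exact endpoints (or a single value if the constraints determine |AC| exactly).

|AB| ∈ {14}
|BC| ∈ {13}
|AC| ∈ {√(182·√(3) + 365)}

|AC| = √(182·√(3) + 365)  (≈ 26.0813)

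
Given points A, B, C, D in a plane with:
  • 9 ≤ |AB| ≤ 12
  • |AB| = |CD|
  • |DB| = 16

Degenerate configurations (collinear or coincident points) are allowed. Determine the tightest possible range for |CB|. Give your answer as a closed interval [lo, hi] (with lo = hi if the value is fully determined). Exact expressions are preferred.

|CB| ∈ [4, 28]  (≈ [4.0000, 28.0000])

|AB| ∈ [9, 12]
|BD| ∈ {16}
|CD| ∈ [9, 12]
|AD| ∈ [4, 28]
|BC| ∈ [4, 28]
|AC| ∈ [0, 40]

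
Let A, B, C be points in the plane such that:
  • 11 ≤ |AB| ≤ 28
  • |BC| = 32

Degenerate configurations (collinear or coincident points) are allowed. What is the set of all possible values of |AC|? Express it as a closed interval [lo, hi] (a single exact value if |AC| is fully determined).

|AB| ∈ [11, 28]
|BC| ∈ {32}
|AC| ∈ [4, 60]

|AC| ∈ [4, 60]  (≈ [4.0000, 60.0000])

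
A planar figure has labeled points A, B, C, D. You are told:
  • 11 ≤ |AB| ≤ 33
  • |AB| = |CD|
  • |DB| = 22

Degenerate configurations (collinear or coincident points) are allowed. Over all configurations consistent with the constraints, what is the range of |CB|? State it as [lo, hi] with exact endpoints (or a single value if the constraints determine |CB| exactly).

|AB| ∈ [11, 33]
|BD| ∈ {22}
|CD| ∈ [11, 33]
|AD| ∈ [0, 55]
|BC| ∈ [0, 55]
|AC| ∈ [0, 88]

|CB| ∈ [0, 55]  (≈ [0.0000, 55.0000])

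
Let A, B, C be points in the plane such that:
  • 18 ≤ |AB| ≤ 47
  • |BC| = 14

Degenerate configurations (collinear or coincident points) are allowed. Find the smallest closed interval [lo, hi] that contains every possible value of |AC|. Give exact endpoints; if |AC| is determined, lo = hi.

|AB| ∈ [18, 47]
|BC| ∈ {14}
|AC| ∈ [4, 61]

|AC| ∈ [4, 61]  (≈ [4.0000, 61.0000])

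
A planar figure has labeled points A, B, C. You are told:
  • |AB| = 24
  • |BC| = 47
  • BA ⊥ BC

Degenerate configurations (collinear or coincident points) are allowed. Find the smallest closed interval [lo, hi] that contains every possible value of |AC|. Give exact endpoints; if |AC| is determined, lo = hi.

|AC| = √(2785)  (≈ 52.7731)

|AB| ∈ {24}
|BC| ∈ {47}
|AC| ∈ {√(2785)}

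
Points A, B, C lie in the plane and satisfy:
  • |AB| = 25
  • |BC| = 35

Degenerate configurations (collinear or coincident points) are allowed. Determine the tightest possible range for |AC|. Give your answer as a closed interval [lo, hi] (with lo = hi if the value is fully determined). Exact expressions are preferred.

|AB| ∈ {25}
|BC| ∈ {35}
|AC| ∈ [10, 60]

|AC| ∈ [10, 60]  (≈ [10.0000, 60.0000])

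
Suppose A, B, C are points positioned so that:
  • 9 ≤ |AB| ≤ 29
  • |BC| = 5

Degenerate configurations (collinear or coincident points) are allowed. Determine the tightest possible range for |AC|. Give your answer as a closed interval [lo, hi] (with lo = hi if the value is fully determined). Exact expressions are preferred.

|AC| ∈ [4, 34]  (≈ [4.0000, 34.0000])

|AB| ∈ [9, 29]
|BC| ∈ {5}
|AC| ∈ [4, 34]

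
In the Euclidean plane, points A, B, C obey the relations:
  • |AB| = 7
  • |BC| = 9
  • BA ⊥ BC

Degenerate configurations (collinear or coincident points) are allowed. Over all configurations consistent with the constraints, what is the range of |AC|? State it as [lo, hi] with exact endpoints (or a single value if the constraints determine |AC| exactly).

|AB| ∈ {7}
|BC| ∈ {9}
|AC| ∈ {√(130)}

|AC| = √(130)  (≈ 11.4018)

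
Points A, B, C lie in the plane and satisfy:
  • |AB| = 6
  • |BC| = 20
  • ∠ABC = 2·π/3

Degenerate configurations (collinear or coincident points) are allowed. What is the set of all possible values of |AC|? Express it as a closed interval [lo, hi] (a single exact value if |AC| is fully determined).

|AB| ∈ {6}
|BC| ∈ {20}
|AC| ∈ {2·√(139)}

|AC| = 2·√(139)  (≈ 23.5797)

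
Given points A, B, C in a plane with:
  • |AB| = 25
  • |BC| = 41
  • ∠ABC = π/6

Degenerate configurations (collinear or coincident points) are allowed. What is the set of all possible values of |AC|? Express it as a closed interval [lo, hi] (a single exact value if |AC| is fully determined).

|AB| ∈ {25}
|BC| ∈ {41}
|AC| ∈ {√(2306 - 1025·√(3))}

|AC| = √(2306 - 1025·√(3))  (≈ 23.0358)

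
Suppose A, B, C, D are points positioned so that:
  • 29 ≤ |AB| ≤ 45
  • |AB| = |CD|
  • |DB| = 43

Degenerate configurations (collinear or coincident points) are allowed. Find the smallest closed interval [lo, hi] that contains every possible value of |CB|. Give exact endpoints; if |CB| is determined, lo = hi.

|CB| ∈ [0, 88]  (≈ [0.0000, 88.0000])

|AB| ∈ [29, 45]
|BD| ∈ {43}
|CD| ∈ [29, 45]
|AD| ∈ [0, 88]
|BC| ∈ [0, 88]
|AC| ∈ [0, 133]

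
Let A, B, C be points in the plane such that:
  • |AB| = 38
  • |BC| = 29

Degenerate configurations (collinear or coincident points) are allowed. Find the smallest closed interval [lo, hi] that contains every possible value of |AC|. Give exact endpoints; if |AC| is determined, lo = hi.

|AC| ∈ [9, 67]  (≈ [9.0000, 67.0000])

|AB| ∈ {38}
|BC| ∈ {29}
|AC| ∈ [9, 67]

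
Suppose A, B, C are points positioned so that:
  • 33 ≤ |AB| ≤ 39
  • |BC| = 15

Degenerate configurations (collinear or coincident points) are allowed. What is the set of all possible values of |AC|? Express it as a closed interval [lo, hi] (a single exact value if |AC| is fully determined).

|AB| ∈ [33, 39]
|BC| ∈ {15}
|AC| ∈ [18, 54]

|AC| ∈ [18, 54]  (≈ [18.0000, 54.0000])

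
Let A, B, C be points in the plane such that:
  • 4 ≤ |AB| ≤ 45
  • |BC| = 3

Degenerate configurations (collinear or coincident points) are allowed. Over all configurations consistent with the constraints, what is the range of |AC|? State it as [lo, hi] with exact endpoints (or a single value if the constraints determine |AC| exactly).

|AC| ∈ [1, 48]  (≈ [1.0000, 48.0000])

|AB| ∈ [4, 45]
|BC| ∈ {3}
|AC| ∈ [1, 48]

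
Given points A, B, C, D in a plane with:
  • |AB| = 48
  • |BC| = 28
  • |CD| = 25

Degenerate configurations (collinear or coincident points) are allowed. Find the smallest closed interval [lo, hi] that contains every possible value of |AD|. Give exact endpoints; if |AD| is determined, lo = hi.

|AB| ∈ {48}
|BC| ∈ {28}
|CD| ∈ {25}
|AC| ∈ [20, 76]
|BD| ∈ [3, 53]
|AD| ∈ [0, 101]

|AD| ∈ [0, 101]  (≈ [0.0000, 101.0000])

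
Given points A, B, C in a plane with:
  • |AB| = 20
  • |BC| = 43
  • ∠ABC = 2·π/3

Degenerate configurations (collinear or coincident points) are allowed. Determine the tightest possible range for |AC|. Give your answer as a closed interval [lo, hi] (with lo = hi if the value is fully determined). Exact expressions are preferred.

|AC| = √(3109)  (≈ 55.7584)

|AB| ∈ {20}
|BC| ∈ {43}
|AC| ∈ {√(3109)}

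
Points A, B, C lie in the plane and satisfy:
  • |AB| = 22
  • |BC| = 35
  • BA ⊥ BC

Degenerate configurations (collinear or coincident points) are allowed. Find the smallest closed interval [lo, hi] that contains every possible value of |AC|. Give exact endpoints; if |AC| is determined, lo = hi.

|AC| = √(1709)  (≈ 41.3401)

|AB| ∈ {22}
|BC| ∈ {35}
|AC| ∈ {√(1709)}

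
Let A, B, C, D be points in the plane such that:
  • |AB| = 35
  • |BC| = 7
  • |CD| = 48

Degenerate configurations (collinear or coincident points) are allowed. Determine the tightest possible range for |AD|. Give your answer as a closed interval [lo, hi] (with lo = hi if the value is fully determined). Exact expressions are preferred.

|AD| ∈ [6, 90]  (≈ [6.0000, 90.0000])

|AB| ∈ {35}
|BC| ∈ {7}
|CD| ∈ {48}
|AC| ∈ [28, 42]
|BD| ∈ [41, 55]
|AD| ∈ [6, 90]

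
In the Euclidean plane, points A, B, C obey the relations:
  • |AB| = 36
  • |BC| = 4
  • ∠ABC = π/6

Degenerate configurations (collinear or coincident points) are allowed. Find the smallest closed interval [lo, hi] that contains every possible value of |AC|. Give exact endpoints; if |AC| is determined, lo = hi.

|AB| ∈ {36}
|BC| ∈ {4}
|AC| ∈ {4·√(82 - 9·√(3))}

|AC| = 4·√(82 - 9·√(3))  (≈ 32.5973)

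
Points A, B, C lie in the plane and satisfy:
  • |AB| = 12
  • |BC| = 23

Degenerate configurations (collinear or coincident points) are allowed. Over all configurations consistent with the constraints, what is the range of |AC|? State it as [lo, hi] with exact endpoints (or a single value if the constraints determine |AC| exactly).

|AB| ∈ {12}
|BC| ∈ {23}
|AC| ∈ [11, 35]

|AC| ∈ [11, 35]  (≈ [11.0000, 35.0000])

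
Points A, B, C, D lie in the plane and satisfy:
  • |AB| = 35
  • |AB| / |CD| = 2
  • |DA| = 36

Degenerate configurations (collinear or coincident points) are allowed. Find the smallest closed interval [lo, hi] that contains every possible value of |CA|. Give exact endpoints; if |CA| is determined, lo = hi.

|CA| ∈ [37/2, 107/2]  (≈ [18.5000, 53.5000])

|AB| ∈ {35}
|AD| ∈ {36}
|CD| ∈ {35/2}
|BD| ∈ [1, 71]
|AC| ∈ [37/2, 107/2]
|BC| ∈ [0, 177/2]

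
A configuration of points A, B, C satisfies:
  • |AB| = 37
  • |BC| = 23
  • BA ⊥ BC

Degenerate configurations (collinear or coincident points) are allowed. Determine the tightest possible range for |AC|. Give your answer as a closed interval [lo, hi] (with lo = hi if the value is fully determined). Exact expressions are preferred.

|AB| ∈ {37}
|BC| ∈ {23}
|AC| ∈ {√(1898)}

|AC| = √(1898)  (≈ 43.5660)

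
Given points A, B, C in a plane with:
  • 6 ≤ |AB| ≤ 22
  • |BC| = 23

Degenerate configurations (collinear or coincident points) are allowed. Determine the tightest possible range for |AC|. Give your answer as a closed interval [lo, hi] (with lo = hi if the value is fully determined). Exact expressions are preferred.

|AB| ∈ [6, 22]
|BC| ∈ {23}
|AC| ∈ [1, 45]

|AC| ∈ [1, 45]  (≈ [1.0000, 45.0000])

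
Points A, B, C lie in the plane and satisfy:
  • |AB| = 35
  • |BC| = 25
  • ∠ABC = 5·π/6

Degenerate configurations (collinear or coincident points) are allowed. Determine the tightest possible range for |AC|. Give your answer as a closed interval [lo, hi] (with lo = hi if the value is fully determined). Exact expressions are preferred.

|AC| = 5·√(35·√(3) + 74)  (≈ 58.0133)

|AB| ∈ {35}
|BC| ∈ {25}
|AC| ∈ {5·√(35·√(3) + 74)}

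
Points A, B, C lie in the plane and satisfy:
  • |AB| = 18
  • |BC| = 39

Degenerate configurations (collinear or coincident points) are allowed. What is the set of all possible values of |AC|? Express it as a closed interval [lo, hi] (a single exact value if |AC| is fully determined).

|AB| ∈ {18}
|BC| ∈ {39}
|AC| ∈ [21, 57]

|AC| ∈ [21, 57]  (≈ [21.0000, 57.0000])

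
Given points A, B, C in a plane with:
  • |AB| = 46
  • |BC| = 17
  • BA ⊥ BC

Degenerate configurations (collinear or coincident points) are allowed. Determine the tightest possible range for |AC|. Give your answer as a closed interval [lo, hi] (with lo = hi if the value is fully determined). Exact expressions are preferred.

|AC| = √(2405)  (≈ 49.0408)

|AB| ∈ {46}
|BC| ∈ {17}
|AC| ∈ {√(2405)}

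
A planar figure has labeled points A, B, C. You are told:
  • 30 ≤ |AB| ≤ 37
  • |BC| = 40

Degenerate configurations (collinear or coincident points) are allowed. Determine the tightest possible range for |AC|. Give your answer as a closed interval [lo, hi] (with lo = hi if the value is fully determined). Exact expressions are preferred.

|AB| ∈ [30, 37]
|BC| ∈ {40}
|AC| ∈ [3, 77]

|AC| ∈ [3, 77]  (≈ [3.0000, 77.0000])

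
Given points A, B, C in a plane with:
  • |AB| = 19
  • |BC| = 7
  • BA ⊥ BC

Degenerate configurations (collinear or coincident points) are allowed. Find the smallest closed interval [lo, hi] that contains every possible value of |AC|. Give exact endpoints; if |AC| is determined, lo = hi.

|AB| ∈ {19}
|BC| ∈ {7}
|AC| ∈ {√(410)}

|AC| = √(410)  (≈ 20.2485)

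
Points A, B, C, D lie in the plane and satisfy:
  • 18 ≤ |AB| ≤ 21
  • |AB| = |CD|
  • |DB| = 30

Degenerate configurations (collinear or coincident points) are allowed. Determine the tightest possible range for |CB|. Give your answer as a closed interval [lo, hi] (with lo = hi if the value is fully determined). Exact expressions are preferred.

|CB| ∈ [9, 51]  (≈ [9.0000, 51.0000])

|AB| ∈ [18, 21]
|BD| ∈ {30}
|CD| ∈ [18, 21]
|AD| ∈ [9, 51]
|BC| ∈ [9, 51]
|AC| ∈ [0, 72]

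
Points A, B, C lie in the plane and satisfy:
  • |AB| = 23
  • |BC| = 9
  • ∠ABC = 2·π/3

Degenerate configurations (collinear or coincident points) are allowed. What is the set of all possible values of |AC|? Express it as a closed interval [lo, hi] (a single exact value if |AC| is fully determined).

|AB| ∈ {23}
|BC| ∈ {9}
|AC| ∈ {√(817)}

|AC| = √(817)  (≈ 28.5832)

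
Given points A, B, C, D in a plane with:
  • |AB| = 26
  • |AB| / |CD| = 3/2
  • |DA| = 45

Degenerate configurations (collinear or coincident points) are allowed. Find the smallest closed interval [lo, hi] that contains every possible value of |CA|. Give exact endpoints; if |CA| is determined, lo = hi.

|AB| ∈ {26}
|AD| ∈ {45}
|CD| ∈ {52/3}
|BD| ∈ [19, 71]
|AC| ∈ [83/3, 187/3]
|BC| ∈ [5/3, 265/3]

|CA| ∈ [83/3, 187/3]  (≈ [27.6667, 62.3333])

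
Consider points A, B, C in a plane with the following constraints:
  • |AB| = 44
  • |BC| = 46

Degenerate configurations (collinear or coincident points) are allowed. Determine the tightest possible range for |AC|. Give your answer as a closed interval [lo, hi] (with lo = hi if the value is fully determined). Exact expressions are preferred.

|AB| ∈ {44}
|BC| ∈ {46}
|AC| ∈ [2, 90]

|AC| ∈ [2, 90]  (≈ [2.0000, 90.0000])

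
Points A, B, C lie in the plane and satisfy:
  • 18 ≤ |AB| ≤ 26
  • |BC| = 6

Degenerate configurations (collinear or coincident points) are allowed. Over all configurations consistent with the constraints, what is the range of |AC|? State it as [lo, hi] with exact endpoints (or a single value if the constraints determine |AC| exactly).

|AB| ∈ [18, 26]
|BC| ∈ {6}
|AC| ∈ [12, 32]

|AC| ∈ [12, 32]  (≈ [12.0000, 32.0000])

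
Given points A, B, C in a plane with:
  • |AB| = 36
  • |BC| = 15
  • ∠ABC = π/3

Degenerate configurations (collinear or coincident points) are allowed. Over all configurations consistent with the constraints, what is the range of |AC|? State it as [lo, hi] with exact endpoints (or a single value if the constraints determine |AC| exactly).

|AB| ∈ {36}
|BC| ∈ {15}
|AC| ∈ {3·√(109)}

|AC| = 3·√(109)  (≈ 31.3209)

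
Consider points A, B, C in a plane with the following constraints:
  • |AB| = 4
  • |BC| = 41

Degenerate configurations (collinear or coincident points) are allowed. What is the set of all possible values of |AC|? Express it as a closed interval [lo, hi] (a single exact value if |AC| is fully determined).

|AC| ∈ [37, 45]  (≈ [37.0000, 45.0000])

|AB| ∈ {4}
|BC| ∈ {41}
|AC| ∈ [37, 45]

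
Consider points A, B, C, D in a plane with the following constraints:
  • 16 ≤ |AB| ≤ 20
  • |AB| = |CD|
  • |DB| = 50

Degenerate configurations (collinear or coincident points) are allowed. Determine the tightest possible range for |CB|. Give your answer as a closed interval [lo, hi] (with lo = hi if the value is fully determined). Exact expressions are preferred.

|CB| ∈ [30, 70]  (≈ [30.0000, 70.0000])

|AB| ∈ [16, 20]
|BD| ∈ {50}
|CD| ∈ [16, 20]
|AD| ∈ [30, 70]
|BC| ∈ [30, 70]
|AC| ∈ [10, 90]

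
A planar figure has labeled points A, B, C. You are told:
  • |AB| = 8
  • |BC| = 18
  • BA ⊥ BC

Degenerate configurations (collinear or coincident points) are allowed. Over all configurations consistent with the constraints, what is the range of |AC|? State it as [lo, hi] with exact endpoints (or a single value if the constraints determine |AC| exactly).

|AB| ∈ {8}
|BC| ∈ {18}
|AC| ∈ {2·√(97)}

|AC| = 2·√(97)  (≈ 19.6977)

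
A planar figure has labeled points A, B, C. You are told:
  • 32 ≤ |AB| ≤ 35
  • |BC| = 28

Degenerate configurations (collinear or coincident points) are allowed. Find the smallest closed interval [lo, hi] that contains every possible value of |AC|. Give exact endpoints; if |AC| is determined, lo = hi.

|AB| ∈ [32, 35]
|BC| ∈ {28}
|AC| ∈ [4, 63]

|AC| ∈ [4, 63]  (≈ [4.0000, 63.0000])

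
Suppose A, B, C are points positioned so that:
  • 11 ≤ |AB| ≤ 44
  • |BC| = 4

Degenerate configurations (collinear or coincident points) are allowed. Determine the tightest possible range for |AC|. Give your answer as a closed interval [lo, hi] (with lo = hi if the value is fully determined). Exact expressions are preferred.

|AB| ∈ [11, 44]
|BC| ∈ {4}
|AC| ∈ [7, 48]

|AC| ∈ [7, 48]  (≈ [7.0000, 48.0000])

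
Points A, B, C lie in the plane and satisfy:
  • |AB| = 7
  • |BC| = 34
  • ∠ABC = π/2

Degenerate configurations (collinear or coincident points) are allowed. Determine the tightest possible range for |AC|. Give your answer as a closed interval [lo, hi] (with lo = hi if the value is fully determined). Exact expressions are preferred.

|AC| = √(1205)  (≈ 34.7131)

|AB| ∈ {7}
|BC| ∈ {34}
|AC| ∈ {√(1205)}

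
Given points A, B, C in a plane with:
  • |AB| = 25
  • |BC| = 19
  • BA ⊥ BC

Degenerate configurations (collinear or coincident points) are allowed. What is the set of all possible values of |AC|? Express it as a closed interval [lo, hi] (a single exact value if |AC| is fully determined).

|AC| = √(986)  (≈ 31.4006)

|AB| ∈ {25}
|BC| ∈ {19}
|AC| ∈ {√(986)}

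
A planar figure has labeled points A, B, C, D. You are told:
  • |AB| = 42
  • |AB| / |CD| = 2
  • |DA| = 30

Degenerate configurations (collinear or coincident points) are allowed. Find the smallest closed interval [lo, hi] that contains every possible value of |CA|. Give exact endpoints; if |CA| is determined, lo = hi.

|AB| ∈ {42}
|AD| ∈ {30}
|CD| ∈ {21}
|BD| ∈ [12, 72]
|AC| ∈ [9, 51]
|BC| ∈ [0, 93]

|CA| ∈ [9, 51]  (≈ [9.0000, 51.0000])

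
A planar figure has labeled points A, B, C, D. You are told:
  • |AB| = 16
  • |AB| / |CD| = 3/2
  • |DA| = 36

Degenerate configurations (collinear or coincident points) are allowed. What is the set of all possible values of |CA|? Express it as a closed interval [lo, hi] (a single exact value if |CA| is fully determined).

|AB| ∈ {16}
|AD| ∈ {36}
|CD| ∈ {32/3}
|BD| ∈ [20, 52]
|AC| ∈ [76/3, 140/3]
|BC| ∈ [28/3, 188/3]

|CA| ∈ [76/3, 140/3]  (≈ [25.3333, 46.6667])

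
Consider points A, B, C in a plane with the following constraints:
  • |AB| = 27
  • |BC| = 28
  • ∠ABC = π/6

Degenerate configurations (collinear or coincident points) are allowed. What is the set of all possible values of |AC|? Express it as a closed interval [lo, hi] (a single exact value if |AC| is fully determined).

|AC| = √(1513 - 756·√(3))  (≈ 14.2678)

|AB| ∈ {27}
|BC| ∈ {28}
|AC| ∈ {√(1513 - 756·√(3))}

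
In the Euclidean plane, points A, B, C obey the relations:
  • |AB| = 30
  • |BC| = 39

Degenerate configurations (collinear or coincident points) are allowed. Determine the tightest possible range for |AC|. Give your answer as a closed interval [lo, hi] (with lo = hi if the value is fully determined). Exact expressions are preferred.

|AC| ∈ [9, 69]  (≈ [9.0000, 69.0000])

|AB| ∈ {30}
|BC| ∈ {39}
|AC| ∈ [9, 69]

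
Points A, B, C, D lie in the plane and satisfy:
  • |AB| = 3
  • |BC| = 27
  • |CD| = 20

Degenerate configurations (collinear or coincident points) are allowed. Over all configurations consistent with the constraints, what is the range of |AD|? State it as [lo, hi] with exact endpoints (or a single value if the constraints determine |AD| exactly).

|AB| ∈ {3}
|BC| ∈ {27}
|CD| ∈ {20}
|AC| ∈ [24, 30]
|BD| ∈ [7, 47]
|AD| ∈ [4, 50]

|AD| ∈ [4, 50]  (≈ [4.0000, 50.0000])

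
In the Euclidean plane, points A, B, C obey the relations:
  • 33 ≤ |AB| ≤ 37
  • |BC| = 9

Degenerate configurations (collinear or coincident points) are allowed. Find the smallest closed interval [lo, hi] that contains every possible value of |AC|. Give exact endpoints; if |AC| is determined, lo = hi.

|AC| ∈ [24, 46]  (≈ [24.0000, 46.0000])

|AB| ∈ [33, 37]
|BC| ∈ {9}
|AC| ∈ [24, 46]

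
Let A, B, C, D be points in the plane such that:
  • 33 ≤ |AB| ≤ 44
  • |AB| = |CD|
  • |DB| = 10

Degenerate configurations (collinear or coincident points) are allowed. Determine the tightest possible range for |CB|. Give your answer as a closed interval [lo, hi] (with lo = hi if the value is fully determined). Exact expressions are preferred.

|AB| ∈ [33, 44]
|BD| ∈ {10}
|CD| ∈ [33, 44]
|AD| ∈ [23, 54]
|BC| ∈ [23, 54]
|AC| ∈ [0, 98]

|CB| ∈ [23, 54]  (≈ [23.0000, 54.0000])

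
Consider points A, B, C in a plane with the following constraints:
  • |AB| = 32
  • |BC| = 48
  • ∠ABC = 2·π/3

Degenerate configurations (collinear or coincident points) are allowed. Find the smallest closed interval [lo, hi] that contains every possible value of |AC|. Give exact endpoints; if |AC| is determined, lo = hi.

|AC| = 16·√(19)  (≈ 69.7424)

|AB| ∈ {32}
|BC| ∈ {48}
|AC| ∈ {16·√(19)}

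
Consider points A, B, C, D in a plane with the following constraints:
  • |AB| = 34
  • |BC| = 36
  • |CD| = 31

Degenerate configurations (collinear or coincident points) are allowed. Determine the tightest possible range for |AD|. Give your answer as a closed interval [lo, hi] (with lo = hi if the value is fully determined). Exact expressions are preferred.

|AD| ∈ [0, 101]  (≈ [0.0000, 101.0000])

|AB| ∈ {34}
|BC| ∈ {36}
|CD| ∈ {31}
|AC| ∈ [2, 70]
|BD| ∈ [5, 67]
|AD| ∈ [0, 101]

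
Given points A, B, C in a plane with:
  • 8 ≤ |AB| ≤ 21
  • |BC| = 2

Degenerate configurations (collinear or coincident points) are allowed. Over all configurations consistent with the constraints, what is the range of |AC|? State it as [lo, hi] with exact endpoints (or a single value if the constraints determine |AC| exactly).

|AB| ∈ [8, 21]
|BC| ∈ {2}
|AC| ∈ [6, 23]

|AC| ∈ [6, 23]  (≈ [6.0000, 23.0000])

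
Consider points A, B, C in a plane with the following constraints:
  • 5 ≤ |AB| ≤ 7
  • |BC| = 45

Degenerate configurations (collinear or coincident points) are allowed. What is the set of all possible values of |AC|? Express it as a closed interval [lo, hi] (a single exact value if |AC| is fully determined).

|AB| ∈ [5, 7]
|BC| ∈ {45}
|AC| ∈ [38, 52]

|AC| ∈ [38, 52]  (≈ [38.0000, 52.0000])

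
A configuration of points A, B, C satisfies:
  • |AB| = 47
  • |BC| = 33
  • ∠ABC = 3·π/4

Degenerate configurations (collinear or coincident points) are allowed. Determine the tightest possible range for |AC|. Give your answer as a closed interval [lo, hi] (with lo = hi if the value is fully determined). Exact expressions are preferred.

|AC| = √(1551·√(2) + 3298)  (≈ 74.1043)

|AB| ∈ {47}
|BC| ∈ {33}
|AC| ∈ {√(1551·√(2) + 3298)}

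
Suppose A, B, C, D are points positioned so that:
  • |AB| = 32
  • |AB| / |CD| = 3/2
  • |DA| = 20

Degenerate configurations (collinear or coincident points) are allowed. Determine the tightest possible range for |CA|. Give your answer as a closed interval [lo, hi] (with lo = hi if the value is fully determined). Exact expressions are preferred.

|CA| ∈ [4/3, 124/3]  (≈ [1.3333, 41.3333])

|AB| ∈ {32}
|AD| ∈ {20}
|CD| ∈ {64/3}
|BD| ∈ [12, 52]
|AC| ∈ [4/3, 124/3]
|BC| ∈ [0, 220/3]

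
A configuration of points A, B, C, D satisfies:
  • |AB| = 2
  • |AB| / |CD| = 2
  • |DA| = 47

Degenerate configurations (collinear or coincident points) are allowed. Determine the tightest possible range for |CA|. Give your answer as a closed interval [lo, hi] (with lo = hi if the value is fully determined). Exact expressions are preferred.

|CA| ∈ [46, 48]  (≈ [46.0000, 48.0000])

|AB| ∈ {2}
|AD| ∈ {47}
|CD| ∈ {1}
|BD| ∈ [45, 49]
|AC| ∈ [46, 48]
|BC| ∈ [44, 50]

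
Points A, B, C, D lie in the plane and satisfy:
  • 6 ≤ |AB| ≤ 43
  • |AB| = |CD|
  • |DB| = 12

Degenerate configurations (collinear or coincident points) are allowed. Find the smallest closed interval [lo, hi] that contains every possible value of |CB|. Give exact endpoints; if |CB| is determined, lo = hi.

|AB| ∈ [6, 43]
|BD| ∈ {12}
|CD| ∈ [6, 43]
|AD| ∈ [0, 55]
|BC| ∈ [0, 55]
|AC| ∈ [0, 98]

|CB| ∈ [0, 55]  (≈ [0.0000, 55.0000])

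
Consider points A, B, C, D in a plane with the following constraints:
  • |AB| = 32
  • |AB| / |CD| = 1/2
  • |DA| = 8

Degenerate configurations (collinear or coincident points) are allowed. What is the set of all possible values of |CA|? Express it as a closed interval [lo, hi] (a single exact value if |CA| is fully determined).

|AB| ∈ {32}
|AD| ∈ {8}
|CD| ∈ {64}
|BD| ∈ [24, 40]
|AC| ∈ [56, 72]
|BC| ∈ [24, 104]

|CA| ∈ [56, 72]  (≈ [56.0000, 72.0000])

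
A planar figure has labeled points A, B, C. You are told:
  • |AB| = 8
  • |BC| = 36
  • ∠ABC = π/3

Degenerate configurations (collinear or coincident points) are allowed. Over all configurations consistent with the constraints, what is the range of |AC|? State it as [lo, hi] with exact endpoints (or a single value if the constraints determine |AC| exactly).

|AB| ∈ {8}
|BC| ∈ {36}
|AC| ∈ {4·√(67)}

|AC| = 4·√(67)  (≈ 32.7414)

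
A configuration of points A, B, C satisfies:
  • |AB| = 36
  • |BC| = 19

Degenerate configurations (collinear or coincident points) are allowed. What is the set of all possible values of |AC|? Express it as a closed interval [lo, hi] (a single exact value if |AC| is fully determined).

|AC| ∈ [17, 55]  (≈ [17.0000, 55.0000])

|AB| ∈ {36}
|BC| ∈ {19}
|AC| ∈ [17, 55]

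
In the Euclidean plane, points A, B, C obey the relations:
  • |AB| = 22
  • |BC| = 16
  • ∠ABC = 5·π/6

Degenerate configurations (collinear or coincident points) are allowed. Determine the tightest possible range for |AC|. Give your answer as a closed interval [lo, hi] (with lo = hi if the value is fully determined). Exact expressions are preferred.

|AB| ∈ {22}
|BC| ∈ {16}
|AC| ∈ {2·√(88·√(3) + 185)}

|AC| = 2·√(88·√(3) + 185)  (≈ 36.7380)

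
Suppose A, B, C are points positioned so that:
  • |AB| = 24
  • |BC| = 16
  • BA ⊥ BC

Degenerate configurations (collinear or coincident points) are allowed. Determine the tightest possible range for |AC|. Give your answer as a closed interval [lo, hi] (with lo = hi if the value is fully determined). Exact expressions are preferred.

|AB| ∈ {24}
|BC| ∈ {16}
|AC| ∈ {8·√(13)}

|AC| = 8·√(13)  (≈ 28.8444)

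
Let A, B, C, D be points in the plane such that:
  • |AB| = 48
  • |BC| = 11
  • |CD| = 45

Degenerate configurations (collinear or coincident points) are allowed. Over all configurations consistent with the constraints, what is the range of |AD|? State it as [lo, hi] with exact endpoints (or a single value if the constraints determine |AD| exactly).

|AB| ∈ {48}
|BC| ∈ {11}
|CD| ∈ {45}
|AC| ∈ [37, 59]
|BD| ∈ [34, 56]
|AD| ∈ [0, 104]

|AD| ∈ [0, 104]  (≈ [0.0000, 104.0000])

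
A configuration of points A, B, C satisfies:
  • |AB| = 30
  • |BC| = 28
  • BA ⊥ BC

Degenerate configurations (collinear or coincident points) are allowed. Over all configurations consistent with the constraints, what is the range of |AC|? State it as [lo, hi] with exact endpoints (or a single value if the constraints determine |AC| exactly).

|AC| = 2·√(421)  (≈ 41.0366)

|AB| ∈ {30}
|BC| ∈ {28}
|AC| ∈ {2·√(421)}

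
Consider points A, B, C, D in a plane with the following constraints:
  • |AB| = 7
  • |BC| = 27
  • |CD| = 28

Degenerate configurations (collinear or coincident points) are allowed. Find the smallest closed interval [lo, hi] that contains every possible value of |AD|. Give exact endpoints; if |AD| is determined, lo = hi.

|AD| ∈ [0, 62]  (≈ [0.0000, 62.0000])

|AB| ∈ {7}
|BC| ∈ {27}
|CD| ∈ {28}
|AC| ∈ [20, 34]
|BD| ∈ [1, 55]
|AD| ∈ [0, 62]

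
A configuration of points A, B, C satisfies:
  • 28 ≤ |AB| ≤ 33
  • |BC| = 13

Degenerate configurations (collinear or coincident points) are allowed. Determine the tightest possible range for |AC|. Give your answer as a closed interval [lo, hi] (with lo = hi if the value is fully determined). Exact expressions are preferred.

|AC| ∈ [15, 46]  (≈ [15.0000, 46.0000])

|AB| ∈ [28, 33]
|BC| ∈ {13}
|AC| ∈ [15, 46]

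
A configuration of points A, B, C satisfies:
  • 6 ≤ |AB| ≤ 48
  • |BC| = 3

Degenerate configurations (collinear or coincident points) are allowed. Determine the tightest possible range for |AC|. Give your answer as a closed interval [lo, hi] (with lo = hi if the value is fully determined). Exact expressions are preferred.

|AB| ∈ [6, 48]
|BC| ∈ {3}
|AC| ∈ [3, 51]

|AC| ∈ [3, 51]  (≈ [3.0000, 51.0000])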